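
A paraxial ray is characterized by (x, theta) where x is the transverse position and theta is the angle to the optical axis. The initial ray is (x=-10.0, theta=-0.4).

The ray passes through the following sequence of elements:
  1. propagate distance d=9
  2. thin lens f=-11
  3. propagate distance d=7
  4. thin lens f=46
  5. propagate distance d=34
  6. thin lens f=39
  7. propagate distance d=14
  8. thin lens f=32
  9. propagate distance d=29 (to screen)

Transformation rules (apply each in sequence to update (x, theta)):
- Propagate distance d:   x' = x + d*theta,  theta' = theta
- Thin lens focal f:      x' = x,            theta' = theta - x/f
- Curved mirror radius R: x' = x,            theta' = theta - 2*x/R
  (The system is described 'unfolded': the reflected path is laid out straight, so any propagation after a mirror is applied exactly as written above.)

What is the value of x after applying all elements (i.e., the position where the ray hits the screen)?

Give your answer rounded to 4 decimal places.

Answer: 9.4022

Derivation:
Initial: x=-10.0000 theta=-0.4000
After 1 (propagate distance d=9): x=-13.6000 theta=-0.4000
After 2 (thin lens f=-11): x=-13.6000 theta=-18/11 (≈-1.6364)
After 3 (propagate distance d=7): x=-1378/55 (≈-25.0545) theta=-18/11 (≈-1.6364)
After 4 (thin lens f=46): x=-1378/55 (≈-25.0545) theta=-1381/1265 (≈-1.0917)
After 5 (propagate distance d=34): x=-78648/1265 (≈-62.1723) theta=-1381/1265 (≈-1.0917)
After 6 (thin lens f=39): x=-78648/1265 (≈-62.1723) theta=8263/16445 (≈0.5025)
After 7 (propagate distance d=14): x=-906742/16445 (≈-55.1379) theta=8263/16445 (≈0.5025)
After 8 (thin lens f=32): x=-906742/16445 (≈-55.1379) theta=585579/263120 (≈2.2255)
After 9 (propagate distance d=29 (to screen)): x=2473919/263120 (≈9.4022) theta=585579/263120 (≈2.2255)
Rounded to 4 decimal places: x = 9.4022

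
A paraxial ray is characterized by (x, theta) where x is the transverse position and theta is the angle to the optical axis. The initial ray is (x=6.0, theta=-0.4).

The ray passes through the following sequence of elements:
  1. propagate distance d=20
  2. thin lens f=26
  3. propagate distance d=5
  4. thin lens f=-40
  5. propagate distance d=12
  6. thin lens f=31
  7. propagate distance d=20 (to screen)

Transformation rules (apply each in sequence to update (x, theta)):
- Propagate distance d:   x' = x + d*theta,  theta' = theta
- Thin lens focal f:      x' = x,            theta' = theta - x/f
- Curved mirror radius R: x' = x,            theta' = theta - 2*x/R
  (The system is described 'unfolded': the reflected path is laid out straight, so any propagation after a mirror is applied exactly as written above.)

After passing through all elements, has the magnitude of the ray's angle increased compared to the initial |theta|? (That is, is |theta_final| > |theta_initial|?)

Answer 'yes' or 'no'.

Initial: x=6.0000 theta=-0.4000
After 1 (propagate distance d=20): x=-2.0000 theta=-0.4000
After 2 (thin lens f=26): x=-2.0000 theta=-21/65 (≈-0.3231)
After 3 (propagate distance d=5): x=-47/13 (≈-3.6154) theta=-21/65 (≈-0.3231)
After 4 (thin lens f=-40): x=-47/13 (≈-3.6154) theta=-43/104 (≈-0.4135)
After 5 (propagate distance d=12): x=-223/26 (≈-8.5769) theta=-43/104 (≈-0.4135)
After 6 (thin lens f=31): x=-223/26 (≈-8.5769) theta=-441/3224 (≈-0.1368)
After 7 (propagate distance d=20 (to screen)): x=-4559/403 (≈-11.3127) theta=-441/3224 (≈-0.1368)
|theta_initial|=0.4000 |theta_final|=441/3224 (≈0.1368) -> not increased

Answer: no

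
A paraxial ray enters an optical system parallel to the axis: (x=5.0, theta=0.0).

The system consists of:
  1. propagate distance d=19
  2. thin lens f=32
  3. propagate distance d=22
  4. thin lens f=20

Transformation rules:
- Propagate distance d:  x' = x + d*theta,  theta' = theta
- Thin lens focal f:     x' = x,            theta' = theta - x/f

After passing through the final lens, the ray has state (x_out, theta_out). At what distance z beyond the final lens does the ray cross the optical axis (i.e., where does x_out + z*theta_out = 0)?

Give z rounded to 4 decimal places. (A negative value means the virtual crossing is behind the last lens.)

Answer: 6.6667

Derivation:
Initial: x=5.0000 theta=0.0000
After 1 (propagate distance d=19): x=5.0000 theta=0.0000
After 2 (thin lens f=32): x=5.0000 theta=-5/32 (≈-0.1563)
After 3 (propagate distance d=22): x=1.5625 theta=-5/32 (≈-0.1563)
After 4 (thin lens f=20): x=1.5625 theta=-15/64 (≈-0.2344)
z_focus = -x_out/theta_out = -(1.5625)/(-15/64) = 20/3 ≈ 6.6667
Rounded to 4 decimal places: z = 6.6667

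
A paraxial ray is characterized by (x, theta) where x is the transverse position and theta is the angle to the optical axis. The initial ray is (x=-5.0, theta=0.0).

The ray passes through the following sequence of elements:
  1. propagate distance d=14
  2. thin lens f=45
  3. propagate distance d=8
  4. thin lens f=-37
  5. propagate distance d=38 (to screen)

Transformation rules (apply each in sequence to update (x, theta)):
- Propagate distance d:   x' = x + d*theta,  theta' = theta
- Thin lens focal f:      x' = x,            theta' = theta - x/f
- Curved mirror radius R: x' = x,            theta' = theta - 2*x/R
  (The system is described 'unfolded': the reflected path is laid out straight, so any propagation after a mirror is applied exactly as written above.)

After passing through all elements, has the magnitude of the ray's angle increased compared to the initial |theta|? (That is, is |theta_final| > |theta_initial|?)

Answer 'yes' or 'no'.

Answer: no

Derivation:
Initial: x=-5.0000 theta=0.0000
After 1 (propagate distance d=14): x=-5.0000 theta=0.0000
After 2 (thin lens f=45): x=-5.0000 theta=1/9 (≈0.1111)
After 3 (propagate distance d=8): x=-37/9 (≈-4.1111) theta=1/9 (≈0.1111)
After 4 (thin lens f=-37): x=-37/9 (≈-4.1111) theta=0.0000
After 5 (propagate distance d=38 (to screen)): x=-37/9 (≈-4.1111) theta=0.0000
|theta_initial|=0.0000 |theta_final|=0.0000 -> not increased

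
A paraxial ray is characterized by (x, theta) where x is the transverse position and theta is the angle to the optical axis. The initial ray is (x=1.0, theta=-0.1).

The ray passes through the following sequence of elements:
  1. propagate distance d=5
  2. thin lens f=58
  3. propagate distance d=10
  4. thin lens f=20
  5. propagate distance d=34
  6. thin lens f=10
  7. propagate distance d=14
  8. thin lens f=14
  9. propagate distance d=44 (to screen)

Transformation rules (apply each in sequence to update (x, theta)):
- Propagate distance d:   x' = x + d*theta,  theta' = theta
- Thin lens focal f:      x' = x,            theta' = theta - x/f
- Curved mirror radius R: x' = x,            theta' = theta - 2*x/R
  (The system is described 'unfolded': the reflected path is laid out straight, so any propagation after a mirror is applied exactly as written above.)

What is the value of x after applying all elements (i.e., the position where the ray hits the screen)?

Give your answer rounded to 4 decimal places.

Answer: 10.5200

Derivation:
Initial: x=1.0000 theta=-0.1000
After 1 (propagate distance d=5): x=0.5000 theta=-0.1000
After 2 (thin lens f=58): x=0.5000 theta=-63/580 (≈-0.1086)
After 3 (propagate distance d=10): x=-17/29 (≈-0.5862) theta=-63/580 (≈-0.1086)
After 4 (thin lens f=20): x=-17/29 (≈-0.5862) theta=-23/290 (≈-0.0793)
After 5 (propagate distance d=34): x=-476/145 (≈-3.2828) theta=-23/290 (≈-0.0793)
After 6 (thin lens f=10): x=-476/145 (≈-3.2828) theta=361/1450 (≈0.2490)
After 7 (propagate distance d=14): x=147/725 (≈0.2028) theta=361/1450 (≈0.2490)
After 8 (thin lens f=14): x=147/725 (≈0.2028) theta=34/145 (≈0.2345)
After 9 (propagate distance d=44 (to screen)): x=10.5200 theta=34/145 (≈0.2345)
Rounded to 4 decimal places: x = 10.5200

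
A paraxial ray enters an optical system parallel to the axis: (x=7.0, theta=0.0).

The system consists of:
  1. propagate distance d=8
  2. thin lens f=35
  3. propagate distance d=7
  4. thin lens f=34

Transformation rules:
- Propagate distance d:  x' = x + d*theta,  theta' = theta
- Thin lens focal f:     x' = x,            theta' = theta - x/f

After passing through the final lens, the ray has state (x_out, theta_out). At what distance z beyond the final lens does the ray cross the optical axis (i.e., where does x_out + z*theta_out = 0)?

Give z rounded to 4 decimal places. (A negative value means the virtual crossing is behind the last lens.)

Initial: x=7.0000 theta=0.0000
After 1 (propagate distance d=8): x=7.0000 theta=0.0000
After 2 (thin lens f=35): x=7.0000 theta=-0.2000
After 3 (propagate distance d=7): x=5.6000 theta=-0.2000
After 4 (thin lens f=34): x=5.6000 theta=-31/85 (≈-0.3647)
z_focus = -x_out/theta_out = -(5.6000)/(-31/85) = 476/31 ≈ 15.3548
Rounded to 4 decimal places: z = 15.3548

Answer: 15.3548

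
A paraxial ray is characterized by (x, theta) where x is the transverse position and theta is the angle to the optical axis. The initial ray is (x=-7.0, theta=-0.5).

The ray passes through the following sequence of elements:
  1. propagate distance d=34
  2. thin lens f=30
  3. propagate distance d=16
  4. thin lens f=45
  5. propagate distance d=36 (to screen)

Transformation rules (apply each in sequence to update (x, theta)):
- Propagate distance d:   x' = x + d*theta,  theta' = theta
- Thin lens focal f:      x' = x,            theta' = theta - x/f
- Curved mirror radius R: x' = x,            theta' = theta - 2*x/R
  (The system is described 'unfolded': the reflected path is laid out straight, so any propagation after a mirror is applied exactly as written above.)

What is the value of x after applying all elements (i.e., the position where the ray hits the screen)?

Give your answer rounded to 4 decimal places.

Answer: 6.9600

Derivation:
Initial: x=-7.0000 theta=-0.5000
After 1 (propagate distance d=34): x=-24.0000 theta=-0.5000
After 2 (thin lens f=30): x=-24.0000 theta=0.3000
After 3 (propagate distance d=16): x=-19.2000 theta=0.3000
After 4 (thin lens f=45): x=-19.2000 theta=109/150 (≈0.7267)
After 5 (propagate distance d=36 (to screen)): x=6.9600 theta=109/150 (≈0.7267)
Rounded to 4 decimal places: x = 6.9600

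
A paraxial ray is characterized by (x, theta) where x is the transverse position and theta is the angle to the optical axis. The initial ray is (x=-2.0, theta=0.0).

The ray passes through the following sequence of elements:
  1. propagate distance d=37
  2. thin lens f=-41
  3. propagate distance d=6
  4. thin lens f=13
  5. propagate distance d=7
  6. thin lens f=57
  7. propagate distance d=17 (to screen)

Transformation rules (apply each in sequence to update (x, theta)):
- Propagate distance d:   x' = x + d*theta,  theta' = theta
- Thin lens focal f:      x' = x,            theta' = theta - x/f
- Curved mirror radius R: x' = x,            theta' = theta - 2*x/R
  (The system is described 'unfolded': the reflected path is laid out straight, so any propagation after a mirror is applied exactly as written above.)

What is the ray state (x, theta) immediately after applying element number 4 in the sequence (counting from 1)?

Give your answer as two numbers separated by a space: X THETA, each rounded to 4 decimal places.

Initial: x=-2.0000 theta=0.0000
After 1 (propagate distance d=37): x=-2.0000 theta=0.0000
After 2 (thin lens f=-41): x=-2.0000 theta=-2/41 (≈-0.0488)
After 3 (propagate distance d=6): x=-94/41 (≈-2.2927) theta=-2/41 (≈-0.0488)
After 4 (thin lens f=13): x=-94/41 (≈-2.2927) theta=68/533 (≈0.1276)
Rounded to 4 decimal places: x = -2.2927, theta = 0.1276

Answer: -2.2927 0.1276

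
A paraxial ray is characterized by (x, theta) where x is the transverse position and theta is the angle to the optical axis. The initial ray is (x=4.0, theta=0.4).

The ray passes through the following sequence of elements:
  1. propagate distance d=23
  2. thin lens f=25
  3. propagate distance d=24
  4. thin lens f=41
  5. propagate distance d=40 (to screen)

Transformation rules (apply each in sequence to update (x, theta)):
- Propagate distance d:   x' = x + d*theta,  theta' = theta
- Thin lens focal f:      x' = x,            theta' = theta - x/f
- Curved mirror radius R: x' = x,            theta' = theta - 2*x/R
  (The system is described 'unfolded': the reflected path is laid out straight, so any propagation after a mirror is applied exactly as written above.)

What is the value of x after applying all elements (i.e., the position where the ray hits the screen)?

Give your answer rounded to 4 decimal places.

Initial: x=4.0000 theta=0.4000
After 1 (propagate distance d=23): x=13.2000 theta=0.4000
After 2 (thin lens f=25): x=13.2000 theta=-0.1280
After 3 (propagate distance d=24): x=10.1280 theta=-0.1280
After 4 (thin lens f=41): x=10.1280 theta=-1922/5125 (≈-0.3750)
After 5 (propagate distance d=40 (to screen)): x=-24974/5125 (≈-4.8730) theta=-1922/5125 (≈-0.3750)
Rounded to 4 decimal places: x = -4.8730

Answer: -4.8730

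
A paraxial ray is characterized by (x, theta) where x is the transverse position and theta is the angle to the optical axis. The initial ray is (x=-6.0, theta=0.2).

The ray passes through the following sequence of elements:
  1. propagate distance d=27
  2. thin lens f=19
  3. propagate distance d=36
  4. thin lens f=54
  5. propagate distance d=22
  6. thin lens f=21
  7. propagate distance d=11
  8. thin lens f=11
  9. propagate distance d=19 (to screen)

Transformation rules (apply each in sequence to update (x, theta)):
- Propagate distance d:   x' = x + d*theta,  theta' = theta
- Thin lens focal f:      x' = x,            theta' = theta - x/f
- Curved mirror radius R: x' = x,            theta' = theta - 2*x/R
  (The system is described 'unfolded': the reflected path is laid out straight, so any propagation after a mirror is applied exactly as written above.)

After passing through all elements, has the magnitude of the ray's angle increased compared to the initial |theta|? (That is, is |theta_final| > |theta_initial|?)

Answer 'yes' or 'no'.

Answer: yes

Derivation:
Initial: x=-6.0000 theta=0.2000
After 1 (propagate distance d=27): x=-0.6000 theta=0.2000
After 2 (thin lens f=19): x=-0.6000 theta=22/95 (≈0.2316)
After 3 (propagate distance d=36): x=147/19 (≈7.7368) theta=22/95 (≈0.2316)
After 4 (thin lens f=54): x=147/19 (≈7.7368) theta=151/1710 (≈0.0883)
After 5 (propagate distance d=22): x=8276/855 (≈9.6795) theta=151/1710 (≈0.0883)
After 6 (thin lens f=21): x=8276/855 (≈9.6795) theta=-13381/35910 (≈-0.3726)
After 7 (propagate distance d=11): x=200401/35910 (≈5.5806) theta=-13381/35910 (≈-0.3726)
After 8 (thin lens f=11): x=200401/35910 (≈5.5806) theta=-8276/9405 (≈-0.8800)
After 9 (propagate distance d=19 (to screen)): x=-4399837/395010 (≈-11.1385) theta=-8276/9405 (≈-0.8800)
|theta_initial|=0.2000 |theta_final|=8276/9405 (≈0.8800) -> increased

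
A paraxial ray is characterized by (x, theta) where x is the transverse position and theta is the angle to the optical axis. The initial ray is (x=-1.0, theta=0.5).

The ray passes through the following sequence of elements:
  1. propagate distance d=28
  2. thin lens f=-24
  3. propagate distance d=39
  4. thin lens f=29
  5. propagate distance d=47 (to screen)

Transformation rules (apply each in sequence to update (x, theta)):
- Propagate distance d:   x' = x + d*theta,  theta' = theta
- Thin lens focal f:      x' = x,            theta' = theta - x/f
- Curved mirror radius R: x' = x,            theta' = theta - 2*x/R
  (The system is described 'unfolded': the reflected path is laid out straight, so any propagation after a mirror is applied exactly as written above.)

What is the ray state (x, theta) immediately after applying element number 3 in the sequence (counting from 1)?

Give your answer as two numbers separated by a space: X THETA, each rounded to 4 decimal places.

Initial: x=-1.0000 theta=0.5000
After 1 (propagate distance d=28): x=13.0000 theta=0.5000
After 2 (thin lens f=-24): x=13.0000 theta=25/24 (≈1.0417)
After 3 (propagate distance d=39): x=53.6250 theta=25/24 (≈1.0417)
Rounded to 4 decimal places: x = 53.6250, theta = 1.0417

Answer: 53.6250 1.0417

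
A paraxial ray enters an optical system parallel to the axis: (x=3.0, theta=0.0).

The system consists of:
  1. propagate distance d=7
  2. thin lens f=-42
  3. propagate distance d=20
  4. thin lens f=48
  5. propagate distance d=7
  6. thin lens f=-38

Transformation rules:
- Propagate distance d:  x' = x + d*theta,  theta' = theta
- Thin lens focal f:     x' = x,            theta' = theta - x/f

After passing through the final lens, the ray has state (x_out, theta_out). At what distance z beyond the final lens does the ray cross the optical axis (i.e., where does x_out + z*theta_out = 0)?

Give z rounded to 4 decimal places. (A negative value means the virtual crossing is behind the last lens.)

Answer: -46.6172

Derivation:
Initial: x=3.0000 theta=0.0000
After 1 (propagate distance d=7): x=3.0000 theta=0.0000
After 2 (thin lens f=-42): x=3.0000 theta=1/14 (≈0.0714)
After 3 (propagate distance d=20): x=31/7 (≈4.4286) theta=1/14 (≈0.0714)
After 4 (thin lens f=48): x=31/7 (≈4.4286) theta=-1/48 (≈-0.0208)
After 5 (propagate distance d=7): x=1439/336 (≈4.2827) theta=-1/48 (≈-0.0208)
After 6 (thin lens f=-38): x=1439/336 (≈4.2827) theta=391/4256 (≈0.0919)
z_focus = -x_out/theta_out = -(1439/336)/(391/4256) = -54682/1173 ≈ -46.6172
Rounded to 4 decimal places: z = -46.6172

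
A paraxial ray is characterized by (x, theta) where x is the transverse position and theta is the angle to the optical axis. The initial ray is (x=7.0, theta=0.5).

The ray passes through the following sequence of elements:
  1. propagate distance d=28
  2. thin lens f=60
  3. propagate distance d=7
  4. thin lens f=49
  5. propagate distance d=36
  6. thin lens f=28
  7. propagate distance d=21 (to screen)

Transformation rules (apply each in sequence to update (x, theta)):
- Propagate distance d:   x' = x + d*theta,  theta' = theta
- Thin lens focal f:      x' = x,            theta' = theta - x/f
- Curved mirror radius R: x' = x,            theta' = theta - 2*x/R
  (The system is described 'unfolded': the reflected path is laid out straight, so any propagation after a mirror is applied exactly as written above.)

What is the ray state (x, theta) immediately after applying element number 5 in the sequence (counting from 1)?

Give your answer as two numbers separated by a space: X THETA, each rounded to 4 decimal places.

Answer: 11.2500 -0.3000

Derivation:
Initial: x=7.0000 theta=0.5000
After 1 (propagate distance d=28): x=21.0000 theta=0.5000
After 2 (thin lens f=60): x=21.0000 theta=0.1500
After 3 (propagate distance d=7): x=22.0500 theta=0.1500
After 4 (thin lens f=49): x=22.0500 theta=-0.3000
After 5 (propagate distance d=36): x=11.2500 theta=-0.3000
Rounded to 4 decimal places: x = 11.2500, theta = -0.3000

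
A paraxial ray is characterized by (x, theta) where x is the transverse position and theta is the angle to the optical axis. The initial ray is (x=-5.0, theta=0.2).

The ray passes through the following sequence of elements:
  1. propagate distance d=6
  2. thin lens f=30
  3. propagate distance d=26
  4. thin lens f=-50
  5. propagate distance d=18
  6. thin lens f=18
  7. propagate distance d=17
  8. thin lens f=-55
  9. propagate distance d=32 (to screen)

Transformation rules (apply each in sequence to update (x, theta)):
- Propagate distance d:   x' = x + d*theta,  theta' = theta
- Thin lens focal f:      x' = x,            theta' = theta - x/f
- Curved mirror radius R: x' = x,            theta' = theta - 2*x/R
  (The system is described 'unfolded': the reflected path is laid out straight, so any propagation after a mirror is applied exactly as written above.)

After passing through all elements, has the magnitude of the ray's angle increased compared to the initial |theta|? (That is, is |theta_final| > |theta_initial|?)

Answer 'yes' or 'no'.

Answer: no

Derivation:
Initial: x=-5.0000 theta=0.2000
After 1 (propagate distance d=6): x=-3.8000 theta=0.2000
After 2 (thin lens f=30): x=-3.8000 theta=49/150 (≈0.3267)
After 3 (propagate distance d=26): x=352/75 (≈4.6933) theta=49/150 (≈0.3267)
After 4 (thin lens f=-50): x=352/75 (≈4.6933) theta=1577/3750 (≈0.4205)
After 5 (propagate distance d=18): x=22993/1875 (≈12.2629) theta=1577/3750 (≈0.4205)
After 6 (thin lens f=18): x=22993/1875 (≈12.2629) theta=-176/675 (≈-0.2607)
After 7 (propagate distance d=17): x=132137/16875 (≈7.8303) theta=-176/675 (≈-0.2607)
After 8 (thin lens f=-55): x=132137/16875 (≈7.8303) theta=-4069/34375 (≈-0.1184)
After 9 (propagate distance d=32 (to screen)): x=3751919/928125 (≈4.0425) theta=-4069/34375 (≈-0.1184)
|theta_initial|=0.2000 |theta_final|=4069/34375 (≈0.1184) -> not increased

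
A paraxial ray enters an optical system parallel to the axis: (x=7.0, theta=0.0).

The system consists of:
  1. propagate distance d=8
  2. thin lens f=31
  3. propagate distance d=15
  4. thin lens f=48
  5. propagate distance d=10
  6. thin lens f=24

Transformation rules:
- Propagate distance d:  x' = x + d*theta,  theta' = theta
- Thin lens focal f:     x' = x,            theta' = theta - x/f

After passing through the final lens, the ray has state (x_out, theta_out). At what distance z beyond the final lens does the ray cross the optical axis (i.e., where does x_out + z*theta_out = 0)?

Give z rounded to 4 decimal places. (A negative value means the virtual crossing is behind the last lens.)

Initial: x=7.0000 theta=0.0000
After 1 (propagate distance d=8): x=7.0000 theta=0.0000
After 2 (thin lens f=31): x=7.0000 theta=-7/31 (≈-0.2258)
After 3 (propagate distance d=15): x=112/31 (≈3.6129) theta=-7/31 (≈-0.2258)
After 4 (thin lens f=48): x=112/31 (≈3.6129) theta=-28/93 (≈-0.3011)
After 5 (propagate distance d=10): x=56/93 (≈0.6022) theta=-28/93 (≈-0.3011)
After 6 (thin lens f=24): x=56/93 (≈0.6022) theta=-91/279 (≈-0.3262)
z_focus = -x_out/theta_out = -(56/93)/(-91/279) = 24/13 ≈ 1.8462
Rounded to 4 decimal places: z = 1.8462

Answer: 1.8462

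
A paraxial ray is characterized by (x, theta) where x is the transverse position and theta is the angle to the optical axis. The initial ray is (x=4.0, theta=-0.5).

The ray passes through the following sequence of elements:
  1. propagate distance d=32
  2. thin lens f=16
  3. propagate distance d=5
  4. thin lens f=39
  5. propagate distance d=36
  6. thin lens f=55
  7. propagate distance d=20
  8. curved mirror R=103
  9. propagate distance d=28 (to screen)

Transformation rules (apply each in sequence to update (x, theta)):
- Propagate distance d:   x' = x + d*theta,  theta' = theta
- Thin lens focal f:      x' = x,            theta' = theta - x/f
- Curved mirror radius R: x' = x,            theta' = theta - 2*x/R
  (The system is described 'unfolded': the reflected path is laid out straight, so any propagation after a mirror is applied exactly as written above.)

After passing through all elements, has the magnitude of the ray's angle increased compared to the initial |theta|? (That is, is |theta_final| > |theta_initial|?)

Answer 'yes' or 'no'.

Initial: x=4.0000 theta=-0.5000
After 1 (propagate distance d=32): x=-12.0000 theta=-0.5000
After 2 (thin lens f=16): x=-12.0000 theta=0.2500
After 3 (propagate distance d=5): x=-10.7500 theta=0.2500
After 4 (thin lens f=39): x=-10.7500 theta=41/78 (≈0.5256)
After 5 (propagate distance d=36): x=425/52 (≈8.1731) theta=41/78 (≈0.5256)
After 6 (thin lens f=55): x=425/52 (≈8.1731) theta=647/1716 (≈0.3770)
After 7 (propagate distance d=20): x=26965/1716 (≈15.7139) theta=647/1716 (≈0.3770)
After 8 (curved mirror R=103): x=26965/1716 (≈15.7139) theta=4237/58916 (≈0.0719)
After 9 (propagate distance d=28 (to screen)): x=3133303/176748 (≈17.7275) theta=4237/58916 (≈0.0719)
|theta_initial|=0.5000 |theta_final|=4237/58916 (≈0.0719) -> not increased

Answer: no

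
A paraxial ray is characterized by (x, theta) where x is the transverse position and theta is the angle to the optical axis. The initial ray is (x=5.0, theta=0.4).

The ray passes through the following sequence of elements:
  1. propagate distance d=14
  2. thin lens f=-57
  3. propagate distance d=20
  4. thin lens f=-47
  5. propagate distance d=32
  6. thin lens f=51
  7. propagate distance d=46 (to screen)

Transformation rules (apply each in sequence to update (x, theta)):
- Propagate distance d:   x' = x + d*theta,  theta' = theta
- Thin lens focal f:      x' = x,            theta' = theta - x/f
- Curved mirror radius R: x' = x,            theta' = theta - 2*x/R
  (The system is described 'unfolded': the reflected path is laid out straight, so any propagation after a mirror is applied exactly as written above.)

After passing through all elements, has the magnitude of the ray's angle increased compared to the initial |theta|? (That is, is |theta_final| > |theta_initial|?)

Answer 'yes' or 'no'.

Initial: x=5.0000 theta=0.4000
After 1 (propagate distance d=14): x=10.6000 theta=0.4000
After 2 (thin lens f=-57): x=10.6000 theta=167/285 (≈0.5860)
After 3 (propagate distance d=20): x=6361/285 (≈22.3193) theta=167/285 (≈0.5860)
After 4 (thin lens f=-47): x=6361/285 (≈22.3193) theta=2842/2679 (≈1.0608)
After 5 (propagate distance d=32): x=251229/4465 (≈56.2663) theta=2842/2679 (≈1.0608)
After 6 (thin lens f=51): x=251229/4465 (≈56.2663) theta=-9659/227715 (≈-0.0424)
After 7 (propagate distance d=46 (to screen)): x=2473673/45543 (≈54.3151) theta=-9659/227715 (≈-0.0424)
|theta_initial|=0.4000 |theta_final|=9659/227715 (≈0.0424) -> not increased

Answer: no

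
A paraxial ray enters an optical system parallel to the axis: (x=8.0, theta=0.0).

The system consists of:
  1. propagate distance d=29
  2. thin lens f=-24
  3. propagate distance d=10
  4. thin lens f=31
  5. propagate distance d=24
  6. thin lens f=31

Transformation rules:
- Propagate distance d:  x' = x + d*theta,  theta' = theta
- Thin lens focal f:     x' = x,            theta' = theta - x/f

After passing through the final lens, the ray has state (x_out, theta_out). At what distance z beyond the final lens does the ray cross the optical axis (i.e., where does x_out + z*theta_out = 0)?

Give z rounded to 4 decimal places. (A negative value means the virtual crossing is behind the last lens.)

Answer: 28.3181

Derivation:
Initial: x=8.0000 theta=0.0000
After 1 (propagate distance d=29): x=8.0000 theta=0.0000
After 2 (thin lens f=-24): x=8.0000 theta=1/3 (≈0.3333)
After 3 (propagate distance d=10): x=34/3 (≈11.3333) theta=1/3 (≈0.3333)
After 4 (thin lens f=31): x=34/3 (≈11.3333) theta=-1/31 (≈-0.0323)
After 5 (propagate distance d=24): x=982/93 (≈10.5591) theta=-1/31 (≈-0.0323)
After 6 (thin lens f=31): x=982/93 (≈10.5591) theta=-1075/2883 (≈-0.3729)
z_focus = -x_out/theta_out = -(982/93)/(-1075/2883) = 30442/1075 ≈ 28.3181
Rounded to 4 decimal places: z = 28.3181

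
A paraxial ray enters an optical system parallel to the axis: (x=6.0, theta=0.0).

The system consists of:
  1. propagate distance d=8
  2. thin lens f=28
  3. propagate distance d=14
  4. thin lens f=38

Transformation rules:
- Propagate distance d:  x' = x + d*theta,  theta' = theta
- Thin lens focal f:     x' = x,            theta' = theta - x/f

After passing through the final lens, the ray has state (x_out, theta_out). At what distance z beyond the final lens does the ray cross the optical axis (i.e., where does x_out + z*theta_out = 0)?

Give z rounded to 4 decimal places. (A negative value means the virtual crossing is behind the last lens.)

Answer: 10.2308

Derivation:
Initial: x=6.0000 theta=0.0000
After 1 (propagate distance d=8): x=6.0000 theta=0.0000
After 2 (thin lens f=28): x=6.0000 theta=-3/14 (≈-0.2143)
After 3 (propagate distance d=14): x=3.0000 theta=-3/14 (≈-0.2143)
After 4 (thin lens f=38): x=3.0000 theta=-39/133 (≈-0.2932)
z_focus = -x_out/theta_out = -(3.0000)/(-39/133) = 133/13 ≈ 10.2308
Rounded to 4 decimal places: z = 10.2308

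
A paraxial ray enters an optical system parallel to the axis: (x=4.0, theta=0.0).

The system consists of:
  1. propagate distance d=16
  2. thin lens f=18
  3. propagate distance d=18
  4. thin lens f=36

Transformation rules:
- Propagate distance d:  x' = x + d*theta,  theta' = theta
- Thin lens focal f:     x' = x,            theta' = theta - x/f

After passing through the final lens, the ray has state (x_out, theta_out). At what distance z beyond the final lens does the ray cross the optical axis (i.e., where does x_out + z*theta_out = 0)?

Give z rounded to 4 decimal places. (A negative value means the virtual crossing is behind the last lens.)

Initial: x=4.0000 theta=0.0000
After 1 (propagate distance d=16): x=4.0000 theta=0.0000
After 2 (thin lens f=18): x=4.0000 theta=-2/9 (≈-0.2222)
After 3 (propagate distance d=18): x=0.0000 theta=-2/9 (≈-0.2222)
After 4 (thin lens f=36): x=0.0000 theta=-2/9 (≈-0.2222)
z_focus = -x_out/theta_out = -(0.0000)/(-2/9) = 0.0000
Rounded to 4 decimal places: z = 0.0000

Answer: 0.0000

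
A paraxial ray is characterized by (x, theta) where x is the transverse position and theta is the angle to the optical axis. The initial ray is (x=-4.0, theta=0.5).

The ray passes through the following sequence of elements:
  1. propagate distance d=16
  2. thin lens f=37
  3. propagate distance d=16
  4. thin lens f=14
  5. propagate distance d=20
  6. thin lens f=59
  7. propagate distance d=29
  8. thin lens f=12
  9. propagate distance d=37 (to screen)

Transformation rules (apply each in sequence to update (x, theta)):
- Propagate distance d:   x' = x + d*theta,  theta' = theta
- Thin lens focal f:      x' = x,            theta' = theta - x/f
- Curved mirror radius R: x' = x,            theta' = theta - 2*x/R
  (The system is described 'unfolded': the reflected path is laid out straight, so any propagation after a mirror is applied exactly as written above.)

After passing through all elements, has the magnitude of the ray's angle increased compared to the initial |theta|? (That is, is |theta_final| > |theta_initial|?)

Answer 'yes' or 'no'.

Initial: x=-4.0000 theta=0.5000
After 1 (propagate distance d=16): x=4.0000 theta=0.5000
After 2 (thin lens f=37): x=4.0000 theta=29/74 (≈0.3919)
After 3 (propagate distance d=16): x=380/37 (≈10.2703) theta=29/74 (≈0.3919)
After 4 (thin lens f=14): x=380/37 (≈10.2703) theta=-177/518 (≈-0.3417)
After 5 (propagate distance d=20): x=890/259 (≈3.4363) theta=-177/518 (≈-0.3417)
After 6 (thin lens f=59): x=890/259 (≈3.4363) theta=-12223/30562 (≈-0.3999)
After 7 (propagate distance d=29): x=-249447/30562 (≈-8.1620) theta=-12223/30562 (≈-0.3999)
After 8 (thin lens f=12): x=-249447/30562 (≈-8.1620) theta=34257/122248 (≈0.2802)
After 9 (propagate distance d=37 (to screen)): x=269721/122248 (≈2.2063) theta=34257/122248 (≈0.2802)
|theta_initial|=0.5000 |theta_final|=34257/122248 (≈0.2802) -> not increased

Answer: no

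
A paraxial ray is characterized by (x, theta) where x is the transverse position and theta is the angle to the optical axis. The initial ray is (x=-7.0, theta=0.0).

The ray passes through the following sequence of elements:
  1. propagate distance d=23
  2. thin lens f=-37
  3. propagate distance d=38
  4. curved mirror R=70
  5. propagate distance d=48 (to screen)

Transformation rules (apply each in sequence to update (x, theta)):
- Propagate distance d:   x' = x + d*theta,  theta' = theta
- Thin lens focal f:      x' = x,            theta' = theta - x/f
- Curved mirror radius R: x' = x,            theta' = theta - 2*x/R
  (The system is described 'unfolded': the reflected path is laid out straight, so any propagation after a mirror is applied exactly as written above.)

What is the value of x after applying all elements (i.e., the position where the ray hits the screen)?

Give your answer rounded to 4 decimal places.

Answer: -3.8108

Derivation:
Initial: x=-7.0000 theta=0.0000
After 1 (propagate distance d=23): x=-7.0000 theta=0.0000
After 2 (thin lens f=-37): x=-7.0000 theta=-7/37 (≈-0.1892)
After 3 (propagate distance d=38): x=-525/37 (≈-14.1892) theta=-7/37 (≈-0.1892)
After 4 (curved mirror R=70): x=-525/37 (≈-14.1892) theta=8/37 (≈0.2162)
After 5 (propagate distance d=48 (to screen)): x=-141/37 (≈-3.8108) theta=8/37 (≈0.2162)
Rounded to 4 decimal places: x = -3.8108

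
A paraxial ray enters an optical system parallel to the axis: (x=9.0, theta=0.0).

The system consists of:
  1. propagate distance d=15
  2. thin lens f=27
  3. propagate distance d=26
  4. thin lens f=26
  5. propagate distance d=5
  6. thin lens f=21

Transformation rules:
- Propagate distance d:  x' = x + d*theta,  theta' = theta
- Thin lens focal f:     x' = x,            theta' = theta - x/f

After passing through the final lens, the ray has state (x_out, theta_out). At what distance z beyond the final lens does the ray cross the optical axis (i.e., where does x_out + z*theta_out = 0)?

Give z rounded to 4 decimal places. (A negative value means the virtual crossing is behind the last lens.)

Initial: x=9.0000 theta=0.0000
After 1 (propagate distance d=15): x=9.0000 theta=0.0000
After 2 (thin lens f=27): x=9.0000 theta=-1/3 (≈-0.3333)
After 3 (propagate distance d=26): x=1/3 (≈0.3333) theta=-1/3 (≈-0.3333)
After 4 (thin lens f=26): x=1/3 (≈0.3333) theta=-9/26 (≈-0.3462)
After 5 (propagate distance d=5): x=-109/78 (≈-1.3974) theta=-9/26 (≈-0.3462)
After 6 (thin lens f=21): x=-109/78 (≈-1.3974) theta=-229/819 (≈-0.2796)
z_focus = -x_out/theta_out = -(-109/78)/(-229/819) = -2289/458 ≈ -4.9978
Rounded to 4 decimal places: z = -4.9978

Answer: -4.9978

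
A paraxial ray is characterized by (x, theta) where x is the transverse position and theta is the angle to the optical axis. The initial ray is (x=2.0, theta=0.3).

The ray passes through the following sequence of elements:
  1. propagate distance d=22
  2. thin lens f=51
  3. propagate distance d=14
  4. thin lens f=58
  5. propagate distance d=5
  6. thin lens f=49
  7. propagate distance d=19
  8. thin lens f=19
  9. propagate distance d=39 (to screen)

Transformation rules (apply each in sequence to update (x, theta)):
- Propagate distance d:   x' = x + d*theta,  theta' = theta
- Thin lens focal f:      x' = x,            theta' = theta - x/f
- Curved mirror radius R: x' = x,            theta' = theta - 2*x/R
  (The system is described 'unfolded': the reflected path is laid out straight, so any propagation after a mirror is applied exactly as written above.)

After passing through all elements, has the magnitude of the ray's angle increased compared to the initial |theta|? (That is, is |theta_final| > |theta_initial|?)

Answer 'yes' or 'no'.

Answer: yes

Derivation:
Initial: x=2.0000 theta=0.3000
After 1 (propagate distance d=22): x=8.6000 theta=0.3000
After 2 (thin lens f=51): x=8.6000 theta=67/510 (≈0.1314)
After 3 (propagate distance d=14): x=2662/255 (≈10.4392) theta=67/510 (≈0.1314)
After 4 (thin lens f=58): x=2662/255 (≈10.4392) theta=-719/14790 (≈-0.0486)
After 5 (propagate distance d=5): x=50267/4930 (≈10.1961) theta=-719/14790 (≈-0.0486)
After 6 (thin lens f=49): x=50267/4930 (≈10.1961) theta=-13288/51765 (≈-0.2567)
After 7 (propagate distance d=19): x=550663/103530 (≈5.3189) theta=-13288/51765 (≈-0.2567)
After 8 (thin lens f=19): x=550663/103530 (≈5.3189) theta=-50267/93670 (≈-0.5366)
After 9 (propagate distance d=39 (to screen)): x=-15353038/983535 (≈-15.6101) theta=-50267/93670 (≈-0.5366)
|theta_initial|=0.3000 |theta_final|=50267/93670 (≈0.5366) -> increased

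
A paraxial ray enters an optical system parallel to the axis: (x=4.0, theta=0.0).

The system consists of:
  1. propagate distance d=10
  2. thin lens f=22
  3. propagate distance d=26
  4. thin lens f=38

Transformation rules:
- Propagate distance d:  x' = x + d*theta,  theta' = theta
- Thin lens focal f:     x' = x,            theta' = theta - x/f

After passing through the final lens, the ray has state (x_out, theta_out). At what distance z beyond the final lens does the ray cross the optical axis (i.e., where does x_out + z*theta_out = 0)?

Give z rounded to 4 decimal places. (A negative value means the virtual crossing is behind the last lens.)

Initial: x=4.0000 theta=0.0000
After 1 (propagate distance d=10): x=4.0000 theta=0.0000
After 2 (thin lens f=22): x=4.0000 theta=-2/11 (≈-0.1818)
After 3 (propagate distance d=26): x=-8/11 (≈-0.7273) theta=-2/11 (≈-0.1818)
After 4 (thin lens f=38): x=-8/11 (≈-0.7273) theta=-34/209 (≈-0.1627)
z_focus = -x_out/theta_out = -(-8/11)/(-34/209) = -76/17 ≈ -4.4706
Rounded to 4 decimal places: z = -4.4706

Answer: -4.4706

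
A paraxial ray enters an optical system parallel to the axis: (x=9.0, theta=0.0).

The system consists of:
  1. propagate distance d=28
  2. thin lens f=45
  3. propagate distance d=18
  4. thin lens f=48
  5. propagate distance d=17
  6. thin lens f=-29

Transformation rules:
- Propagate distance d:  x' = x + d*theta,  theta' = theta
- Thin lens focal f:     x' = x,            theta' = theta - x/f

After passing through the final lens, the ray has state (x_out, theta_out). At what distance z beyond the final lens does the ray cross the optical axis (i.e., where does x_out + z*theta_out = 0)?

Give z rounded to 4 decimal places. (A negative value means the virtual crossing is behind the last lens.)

Answer: 0.2827

Derivation:
Initial: x=9.0000 theta=0.0000
After 1 (propagate distance d=28): x=9.0000 theta=0.0000
After 2 (thin lens f=45): x=9.0000 theta=-0.2000
After 3 (propagate distance d=18): x=5.4000 theta=-0.2000
After 4 (thin lens f=48): x=5.4000 theta=-0.3125
After 5 (propagate distance d=17): x=0.0875 theta=-0.3125
After 6 (thin lens f=-29): x=0.0875 theta=-359/1160 (≈-0.3095)
z_focus = -x_out/theta_out = -(0.0875)/(-359/1160) = 203/718 ≈ 0.2827
Rounded to 4 decimal places: z = 0.2827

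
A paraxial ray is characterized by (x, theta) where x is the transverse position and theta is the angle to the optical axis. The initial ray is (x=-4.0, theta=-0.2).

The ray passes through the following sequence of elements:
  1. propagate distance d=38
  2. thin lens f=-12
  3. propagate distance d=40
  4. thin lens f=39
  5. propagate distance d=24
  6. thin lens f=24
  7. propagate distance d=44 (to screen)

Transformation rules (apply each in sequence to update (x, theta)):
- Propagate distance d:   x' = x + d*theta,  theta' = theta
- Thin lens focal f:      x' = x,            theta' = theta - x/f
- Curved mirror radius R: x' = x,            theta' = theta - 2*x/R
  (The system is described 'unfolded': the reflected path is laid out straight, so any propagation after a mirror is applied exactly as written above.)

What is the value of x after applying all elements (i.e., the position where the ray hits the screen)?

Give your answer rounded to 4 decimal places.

Initial: x=-4.0000 theta=-0.2000
After 1 (propagate distance d=38): x=-11.6000 theta=-0.2000
After 2 (thin lens f=-12): x=-11.6000 theta=-7/6 (≈-1.1667)
After 3 (propagate distance d=40): x=-874/15 (≈-58.2667) theta=-7/6 (≈-1.1667)
After 4 (thin lens f=39): x=-874/15 (≈-58.2667) theta=383/1170 (≈0.3274)
After 5 (propagate distance d=24): x=-1966/39 (≈-50.4103) theta=383/1170 (≈0.3274)
After 6 (thin lens f=24): x=-1966/39 (≈-50.4103) theta=437/180 (≈2.4278)
After 7 (propagate distance d=44 (to screen)): x=33001/585 (≈56.4120) theta=437/180 (≈2.4278)
Rounded to 4 decimal places: x = 56.4120

Answer: 56.4120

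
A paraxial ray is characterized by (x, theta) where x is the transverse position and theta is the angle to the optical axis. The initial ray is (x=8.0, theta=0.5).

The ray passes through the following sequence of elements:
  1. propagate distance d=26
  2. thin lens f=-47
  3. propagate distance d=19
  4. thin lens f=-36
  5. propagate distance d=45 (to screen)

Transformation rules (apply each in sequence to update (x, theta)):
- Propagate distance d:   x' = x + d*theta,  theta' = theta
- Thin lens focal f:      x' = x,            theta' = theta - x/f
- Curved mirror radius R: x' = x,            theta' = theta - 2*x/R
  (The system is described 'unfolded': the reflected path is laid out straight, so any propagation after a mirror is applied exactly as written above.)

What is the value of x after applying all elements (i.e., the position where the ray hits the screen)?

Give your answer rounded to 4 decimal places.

Initial: x=8.0000 theta=0.5000
After 1 (propagate distance d=26): x=21.0000 theta=0.5000
After 2 (thin lens f=-47): x=21.0000 theta=89/94 (≈0.9468)
After 3 (propagate distance d=19): x=3665/94 (≈38.9894) theta=89/94 (≈0.9468)
After 4 (thin lens f=-36): x=3665/94 (≈38.9894) theta=6869/3384 (≈2.0298)
After 5 (propagate distance d=45 (to screen)): x=49005/376 (≈130.3324) theta=6869/3384 (≈2.0298)
Rounded to 4 decimal places: x = 130.3324

Answer: 130.3324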